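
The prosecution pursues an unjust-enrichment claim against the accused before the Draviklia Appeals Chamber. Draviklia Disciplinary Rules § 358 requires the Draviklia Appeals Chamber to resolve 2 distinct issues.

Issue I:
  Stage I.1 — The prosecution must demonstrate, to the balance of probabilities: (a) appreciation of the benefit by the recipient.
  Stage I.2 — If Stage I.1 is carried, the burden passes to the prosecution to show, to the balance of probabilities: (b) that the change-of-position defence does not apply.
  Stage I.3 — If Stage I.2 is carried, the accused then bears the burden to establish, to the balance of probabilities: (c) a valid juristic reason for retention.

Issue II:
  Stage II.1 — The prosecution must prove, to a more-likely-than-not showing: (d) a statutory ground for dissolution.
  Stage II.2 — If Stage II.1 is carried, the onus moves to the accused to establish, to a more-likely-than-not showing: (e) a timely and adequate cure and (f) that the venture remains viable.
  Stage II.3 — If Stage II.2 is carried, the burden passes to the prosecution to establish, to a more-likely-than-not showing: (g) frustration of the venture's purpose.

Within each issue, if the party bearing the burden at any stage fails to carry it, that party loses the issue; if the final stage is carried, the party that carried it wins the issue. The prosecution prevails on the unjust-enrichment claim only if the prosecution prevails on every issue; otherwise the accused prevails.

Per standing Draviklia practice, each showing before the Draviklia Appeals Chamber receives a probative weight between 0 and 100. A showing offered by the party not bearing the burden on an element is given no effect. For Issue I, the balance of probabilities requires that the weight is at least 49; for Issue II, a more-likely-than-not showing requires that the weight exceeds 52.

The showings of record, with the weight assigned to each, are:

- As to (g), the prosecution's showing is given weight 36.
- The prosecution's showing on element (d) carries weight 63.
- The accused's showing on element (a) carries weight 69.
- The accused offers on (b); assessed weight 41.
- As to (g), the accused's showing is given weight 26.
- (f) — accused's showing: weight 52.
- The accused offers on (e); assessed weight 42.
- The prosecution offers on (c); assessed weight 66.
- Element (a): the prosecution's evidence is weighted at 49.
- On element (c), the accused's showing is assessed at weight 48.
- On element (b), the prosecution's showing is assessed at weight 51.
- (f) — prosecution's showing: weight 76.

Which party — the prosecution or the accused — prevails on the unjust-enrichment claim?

— Issue I —
Stage I.1 — burden on prosecution; standard: the balance of probabilities (weight is at least 49).
    (a): 49 (accused's 69 disregarded) ≥ 49 [met]
  All elements met. The prosecution retains the burden for Stage I.2.
Stage I.2 — burden on prosecution; standard: the balance of probabilities (weight is at least 49).
    (b): 51 (accused's 41 disregarded) ≥ 49 [met]
  Stage I.2 carried; the burden shifts to the accused.
Stage I.3 — burden on accused; standard: the balance of probabilities (weight is at least 49).
    (c): 48 (prosecution's 66 disregarded) < 49 [not met]
  Stage I.3 not carried; the accused fails its burden.
The prosecution prevails on this issue.
— Issue II —
Stage II.1 — burden on prosecution; standard: a more-likely-than-not showing (weight exceeds 52).
    (d): 63 > 52 [met]
  Stage II.1 carried; the burden shifts to the accused.
Stage II.2 — burden on accused; standard: a more-likely-than-not showing (weight exceeds 52).
    (e): 42 ≤ 52 [not met]
    (f): 52 (prosecution's 76 disregarded) ≤ 52 [not met]
  The accused does not carry Stage II.2.
So the prosecution prevails on this issue.
Per-issue: Issue I → prosecution; Issue II → prosecution. The prosecution must prevail on every issue; overall, the prosecution prevails.

prosecution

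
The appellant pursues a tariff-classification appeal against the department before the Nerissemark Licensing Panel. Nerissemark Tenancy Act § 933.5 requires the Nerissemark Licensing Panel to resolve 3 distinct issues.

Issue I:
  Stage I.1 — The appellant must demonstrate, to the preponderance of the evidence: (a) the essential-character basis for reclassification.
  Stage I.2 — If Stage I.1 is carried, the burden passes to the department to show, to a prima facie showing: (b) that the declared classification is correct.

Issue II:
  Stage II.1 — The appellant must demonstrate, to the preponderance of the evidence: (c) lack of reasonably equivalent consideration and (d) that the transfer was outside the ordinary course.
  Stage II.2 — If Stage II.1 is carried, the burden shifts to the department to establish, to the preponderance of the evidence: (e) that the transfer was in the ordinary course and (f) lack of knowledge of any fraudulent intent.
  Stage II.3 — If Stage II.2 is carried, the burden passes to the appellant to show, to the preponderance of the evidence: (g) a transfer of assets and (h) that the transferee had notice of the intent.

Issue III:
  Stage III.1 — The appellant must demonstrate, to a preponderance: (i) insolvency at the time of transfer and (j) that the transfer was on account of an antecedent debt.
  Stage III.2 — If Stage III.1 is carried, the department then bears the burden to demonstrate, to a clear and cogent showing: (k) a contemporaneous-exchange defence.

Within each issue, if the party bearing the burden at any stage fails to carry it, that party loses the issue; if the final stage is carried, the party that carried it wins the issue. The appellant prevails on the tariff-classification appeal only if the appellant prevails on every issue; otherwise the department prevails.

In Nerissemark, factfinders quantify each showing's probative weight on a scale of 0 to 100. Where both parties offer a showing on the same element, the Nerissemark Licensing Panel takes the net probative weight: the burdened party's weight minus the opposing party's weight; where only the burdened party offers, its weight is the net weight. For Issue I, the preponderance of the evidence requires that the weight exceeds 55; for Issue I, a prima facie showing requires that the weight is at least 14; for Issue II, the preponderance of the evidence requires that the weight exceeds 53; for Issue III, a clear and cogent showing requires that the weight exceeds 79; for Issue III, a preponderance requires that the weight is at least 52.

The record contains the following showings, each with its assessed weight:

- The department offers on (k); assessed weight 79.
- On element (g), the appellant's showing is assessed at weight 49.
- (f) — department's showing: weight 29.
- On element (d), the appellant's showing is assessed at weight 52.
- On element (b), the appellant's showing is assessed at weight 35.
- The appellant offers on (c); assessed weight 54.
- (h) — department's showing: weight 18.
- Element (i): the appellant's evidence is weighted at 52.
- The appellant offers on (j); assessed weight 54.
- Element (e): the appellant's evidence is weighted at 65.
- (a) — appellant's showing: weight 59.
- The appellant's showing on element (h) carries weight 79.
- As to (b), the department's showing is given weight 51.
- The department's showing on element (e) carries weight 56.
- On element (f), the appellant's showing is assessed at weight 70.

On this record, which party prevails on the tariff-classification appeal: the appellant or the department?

department

— Issue I —
At Stage I.1 the appellant must meet the preponderance of the evidence (weight exceeds 55): on (a) the weight is 59, which does exceed 55, so (a) meets the standard.
  Stage I.1 carried; the burden shifts to the department.
At Stage I.2 the department must meet a prima facie showing (weight is at least 14): on (b) the weight is 51 less the opposing 35 gives net 16, which does reach 14, so (b) meets the standard.
  All elements met at the final stage.
Every stage carried; the department prevails on this issue.
— Issue II —
At Stage II.1 the appellant must meet the preponderance of the evidence (weight exceeds 53): on (c) the weight is 54, > 53, so (c) meets the standard; on (d) the weight is 52, ≤ 53, so (d) does not meet the standard.
  Not every element is met, so the appellant fails to carry Stage II.1.
The analysis ends at Stage II.1; the department prevails on this issue.
— Issue III —
Stage III.1 (appellant, a preponderance, weight is at least 52): (i) 52 ≥ 52 — meets; (j) 54 ≥ 52 — meets.
  Stage III.1 carried; the burden shifts to the department.
Stage III.2 (department, a clear and cogent showing, weight exceeds 79): (k) 79 ≤ 79 — fails.
  The department does not carry Stage III.2.
The analysis ends at Stage III.2; the appellant prevails on this issue.
Per-issue: Issue I → department; Issue II → department; Issue III → appellant. The appellant must prevail on every issue; overall, the department prevails.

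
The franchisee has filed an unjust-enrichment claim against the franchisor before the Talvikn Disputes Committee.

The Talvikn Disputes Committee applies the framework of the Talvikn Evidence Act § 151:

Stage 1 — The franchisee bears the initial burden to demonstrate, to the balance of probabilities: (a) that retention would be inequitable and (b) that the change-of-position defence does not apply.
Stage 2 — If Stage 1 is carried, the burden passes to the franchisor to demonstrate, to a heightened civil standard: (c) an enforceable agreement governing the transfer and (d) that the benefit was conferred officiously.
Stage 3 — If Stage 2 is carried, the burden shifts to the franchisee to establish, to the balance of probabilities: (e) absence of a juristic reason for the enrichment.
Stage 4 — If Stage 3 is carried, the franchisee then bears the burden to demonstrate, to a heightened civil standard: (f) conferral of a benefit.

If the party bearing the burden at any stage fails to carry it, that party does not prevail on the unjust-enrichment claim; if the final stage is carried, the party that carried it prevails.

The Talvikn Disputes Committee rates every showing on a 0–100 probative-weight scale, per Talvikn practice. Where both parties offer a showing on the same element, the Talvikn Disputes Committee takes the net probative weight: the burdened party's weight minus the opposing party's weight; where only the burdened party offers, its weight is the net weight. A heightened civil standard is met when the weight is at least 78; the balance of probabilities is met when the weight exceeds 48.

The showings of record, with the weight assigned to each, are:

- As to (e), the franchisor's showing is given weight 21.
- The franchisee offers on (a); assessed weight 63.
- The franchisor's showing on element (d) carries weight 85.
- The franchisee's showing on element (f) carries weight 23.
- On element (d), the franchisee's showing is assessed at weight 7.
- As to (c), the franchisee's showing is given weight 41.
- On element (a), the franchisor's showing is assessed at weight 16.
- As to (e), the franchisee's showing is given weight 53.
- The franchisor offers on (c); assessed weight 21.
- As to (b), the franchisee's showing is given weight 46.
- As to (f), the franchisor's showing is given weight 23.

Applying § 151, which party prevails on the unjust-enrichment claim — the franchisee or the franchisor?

franchisor

Stage 1 (franchisee, the balance of probabilities, weight exceeds 48): (a) net 63−16=47 ≤ 48 — fails; (b) 46 ≤ 48 — fails.
  The franchisee does not carry Stage 1.
The franchisor prevails.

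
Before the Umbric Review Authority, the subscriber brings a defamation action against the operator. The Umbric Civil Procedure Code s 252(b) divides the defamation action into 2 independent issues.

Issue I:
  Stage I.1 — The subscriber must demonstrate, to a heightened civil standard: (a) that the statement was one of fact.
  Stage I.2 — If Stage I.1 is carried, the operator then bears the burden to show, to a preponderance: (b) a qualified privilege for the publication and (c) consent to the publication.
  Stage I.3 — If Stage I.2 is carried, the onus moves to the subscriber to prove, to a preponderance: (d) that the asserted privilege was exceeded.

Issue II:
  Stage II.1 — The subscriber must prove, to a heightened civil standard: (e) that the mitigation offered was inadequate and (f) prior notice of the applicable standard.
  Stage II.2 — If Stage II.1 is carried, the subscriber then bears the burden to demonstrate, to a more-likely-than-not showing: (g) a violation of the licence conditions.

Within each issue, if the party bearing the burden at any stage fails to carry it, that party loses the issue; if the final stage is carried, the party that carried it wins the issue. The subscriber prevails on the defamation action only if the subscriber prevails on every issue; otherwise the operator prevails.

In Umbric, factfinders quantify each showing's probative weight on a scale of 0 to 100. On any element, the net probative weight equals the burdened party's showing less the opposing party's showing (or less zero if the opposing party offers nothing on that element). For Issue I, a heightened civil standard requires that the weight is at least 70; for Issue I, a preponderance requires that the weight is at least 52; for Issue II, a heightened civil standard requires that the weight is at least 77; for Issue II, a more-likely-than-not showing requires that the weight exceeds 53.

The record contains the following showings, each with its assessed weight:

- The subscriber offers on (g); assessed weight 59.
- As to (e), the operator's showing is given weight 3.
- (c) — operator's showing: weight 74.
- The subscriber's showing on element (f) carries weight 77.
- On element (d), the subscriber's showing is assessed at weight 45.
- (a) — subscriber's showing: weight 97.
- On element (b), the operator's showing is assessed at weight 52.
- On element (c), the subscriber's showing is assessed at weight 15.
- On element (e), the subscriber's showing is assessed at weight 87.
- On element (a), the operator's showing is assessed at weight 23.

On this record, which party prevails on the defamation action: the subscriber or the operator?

operator

— Issue I —
Stage I.1 — burden on subscriber; standard: a heightened civil standard (weight is at least 70).
    (a): 97 − 23 = 74 ≥ 70 [met]
  Stage I.1 is satisfied; the onus moves to the operator.
Stage I.2 — burden on operator; standard: a preponderance (weight is at least 52).
    (b): 52 ≥ 52 [met]
    (c): 74 − 15 = 59 ≥ 52 [met]
  Stage I.2 is satisfied; the onus moves to the subscriber.
Stage I.3 — burden on subscriber; standard: a preponderance (weight is at least 52).
    (d): 45 < 52 [not met]
  Not every element is met, so the subscriber fails to carry Stage I.3.
The operator prevails on this issue.
— Issue II —
Stage II.1 — burden on subscriber; standard: a heightened civil standard (weight is at least 77).
    (e): 87 − 3 = 84 ≥ 77 [met]
    (f): 77 ≥ 77 [met]
  Stage II.1 carried; the burden remains with the subscriber.
Stage II.2 — burden on subscriber; standard: a more-likely-than-not showing (weight exceeds 53).
    (g): 59 > 53 [met]
  All elements met at the final stage.
Every stage carried; the subscriber prevails on this issue.
Per-issue: Issue I → operator; Issue II → subscriber. The subscriber must prevail on every issue; overall, the operator prevails.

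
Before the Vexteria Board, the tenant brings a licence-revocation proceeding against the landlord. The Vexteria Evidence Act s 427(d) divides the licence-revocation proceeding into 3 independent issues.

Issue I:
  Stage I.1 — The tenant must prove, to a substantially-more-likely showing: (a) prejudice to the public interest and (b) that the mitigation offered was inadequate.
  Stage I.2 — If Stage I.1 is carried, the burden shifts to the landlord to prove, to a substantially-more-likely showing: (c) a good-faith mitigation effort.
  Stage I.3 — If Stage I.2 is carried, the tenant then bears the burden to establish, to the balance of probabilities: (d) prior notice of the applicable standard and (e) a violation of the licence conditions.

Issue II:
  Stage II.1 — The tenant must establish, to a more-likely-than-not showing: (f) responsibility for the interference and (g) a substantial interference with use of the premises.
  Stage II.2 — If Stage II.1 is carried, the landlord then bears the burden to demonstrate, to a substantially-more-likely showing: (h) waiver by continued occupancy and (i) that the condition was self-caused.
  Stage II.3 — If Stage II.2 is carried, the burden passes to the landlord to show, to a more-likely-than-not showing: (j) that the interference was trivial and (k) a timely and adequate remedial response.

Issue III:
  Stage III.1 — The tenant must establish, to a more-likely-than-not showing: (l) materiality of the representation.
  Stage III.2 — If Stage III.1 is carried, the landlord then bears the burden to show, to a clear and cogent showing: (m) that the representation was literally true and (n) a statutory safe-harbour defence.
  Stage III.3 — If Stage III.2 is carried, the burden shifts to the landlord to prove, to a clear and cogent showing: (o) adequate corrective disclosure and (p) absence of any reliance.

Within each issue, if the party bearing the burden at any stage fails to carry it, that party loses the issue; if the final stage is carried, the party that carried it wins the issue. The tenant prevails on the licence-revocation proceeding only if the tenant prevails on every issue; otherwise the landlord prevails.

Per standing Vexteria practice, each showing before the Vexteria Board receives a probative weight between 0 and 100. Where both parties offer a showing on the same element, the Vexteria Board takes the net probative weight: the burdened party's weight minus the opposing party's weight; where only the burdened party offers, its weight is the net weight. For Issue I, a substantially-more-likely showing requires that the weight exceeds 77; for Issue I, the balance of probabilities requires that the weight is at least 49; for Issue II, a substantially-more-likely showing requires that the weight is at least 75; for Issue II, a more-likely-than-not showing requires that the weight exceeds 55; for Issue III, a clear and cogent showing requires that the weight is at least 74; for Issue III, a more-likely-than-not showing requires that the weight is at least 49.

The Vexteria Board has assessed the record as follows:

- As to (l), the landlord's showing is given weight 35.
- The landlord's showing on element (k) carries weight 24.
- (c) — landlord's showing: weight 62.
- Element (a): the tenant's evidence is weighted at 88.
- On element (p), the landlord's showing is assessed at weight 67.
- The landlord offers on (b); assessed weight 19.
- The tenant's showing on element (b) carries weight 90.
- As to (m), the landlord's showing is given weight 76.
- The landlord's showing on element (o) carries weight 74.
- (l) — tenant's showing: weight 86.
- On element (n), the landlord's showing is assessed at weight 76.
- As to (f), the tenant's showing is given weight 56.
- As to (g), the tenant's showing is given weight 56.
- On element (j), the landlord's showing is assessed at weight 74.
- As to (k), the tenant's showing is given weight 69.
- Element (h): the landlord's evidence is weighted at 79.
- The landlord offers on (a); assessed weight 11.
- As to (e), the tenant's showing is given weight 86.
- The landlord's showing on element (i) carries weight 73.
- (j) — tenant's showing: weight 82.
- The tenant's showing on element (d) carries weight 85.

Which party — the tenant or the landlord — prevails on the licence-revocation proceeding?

landlord

— Issue I —
Stage I.1 — burden on tenant; standard: a substantially-more-likely showing (weight exceeds 77).
    (a): 88 − 11 = 77 ≤ 77 [not met]
    (b): 90 − 19 = 71 ≤ 77 [not met]
  Not every element is met, so the tenant fails to carry Stage I.1.
The landlord prevails on this issue.
— Issue II —
Stage II.1 (tenant, a more-likely-than-not showing, weight exceeds 55): (f) 56 > 55 — meets; (g) 56 > 55 — meets.
  Stage II.1 is satisfied; the onus moves to the landlord.
Stage II.2 (landlord, a substantially-more-likely showing, weight is at least 75): (h) 79 ≥ 75 — meets; (i) 73 < 75 — fails.
  The landlord does not carry Stage II.2.
The tenant prevails on this issue.
— Issue III —
Stage III.1 — burden on tenant; standard: a more-likely-than-not showing (weight is at least 49).
    (l): 86 − 35 = 51 ≥ 49 [met]
  Stage III.1 is satisfied; the onus moves to the landlord.
Stage III.2 — burden on landlord; standard: a clear and cogent showing (weight is at least 74).
    (m): 76 ≥ 74 [met]
    (n): 76 ≥ 74 [met]
  Stage III.2 carried; the burden remains with the landlord.
Stage III.3 — burden on landlord; standard: a clear and cogent showing (weight is at least 74).
    (o): 74 ≥ 74 [met]
    (p): 67 < 74 [not met]
  The landlord does not carry Stage III.3.
The analysis ends at Stage III.3; the tenant prevails on this issue.
Per-issue: Issue I → landlord; Issue II → tenant; Issue III → tenant. The tenant must prevail on every issue; overall, the landlord prevails.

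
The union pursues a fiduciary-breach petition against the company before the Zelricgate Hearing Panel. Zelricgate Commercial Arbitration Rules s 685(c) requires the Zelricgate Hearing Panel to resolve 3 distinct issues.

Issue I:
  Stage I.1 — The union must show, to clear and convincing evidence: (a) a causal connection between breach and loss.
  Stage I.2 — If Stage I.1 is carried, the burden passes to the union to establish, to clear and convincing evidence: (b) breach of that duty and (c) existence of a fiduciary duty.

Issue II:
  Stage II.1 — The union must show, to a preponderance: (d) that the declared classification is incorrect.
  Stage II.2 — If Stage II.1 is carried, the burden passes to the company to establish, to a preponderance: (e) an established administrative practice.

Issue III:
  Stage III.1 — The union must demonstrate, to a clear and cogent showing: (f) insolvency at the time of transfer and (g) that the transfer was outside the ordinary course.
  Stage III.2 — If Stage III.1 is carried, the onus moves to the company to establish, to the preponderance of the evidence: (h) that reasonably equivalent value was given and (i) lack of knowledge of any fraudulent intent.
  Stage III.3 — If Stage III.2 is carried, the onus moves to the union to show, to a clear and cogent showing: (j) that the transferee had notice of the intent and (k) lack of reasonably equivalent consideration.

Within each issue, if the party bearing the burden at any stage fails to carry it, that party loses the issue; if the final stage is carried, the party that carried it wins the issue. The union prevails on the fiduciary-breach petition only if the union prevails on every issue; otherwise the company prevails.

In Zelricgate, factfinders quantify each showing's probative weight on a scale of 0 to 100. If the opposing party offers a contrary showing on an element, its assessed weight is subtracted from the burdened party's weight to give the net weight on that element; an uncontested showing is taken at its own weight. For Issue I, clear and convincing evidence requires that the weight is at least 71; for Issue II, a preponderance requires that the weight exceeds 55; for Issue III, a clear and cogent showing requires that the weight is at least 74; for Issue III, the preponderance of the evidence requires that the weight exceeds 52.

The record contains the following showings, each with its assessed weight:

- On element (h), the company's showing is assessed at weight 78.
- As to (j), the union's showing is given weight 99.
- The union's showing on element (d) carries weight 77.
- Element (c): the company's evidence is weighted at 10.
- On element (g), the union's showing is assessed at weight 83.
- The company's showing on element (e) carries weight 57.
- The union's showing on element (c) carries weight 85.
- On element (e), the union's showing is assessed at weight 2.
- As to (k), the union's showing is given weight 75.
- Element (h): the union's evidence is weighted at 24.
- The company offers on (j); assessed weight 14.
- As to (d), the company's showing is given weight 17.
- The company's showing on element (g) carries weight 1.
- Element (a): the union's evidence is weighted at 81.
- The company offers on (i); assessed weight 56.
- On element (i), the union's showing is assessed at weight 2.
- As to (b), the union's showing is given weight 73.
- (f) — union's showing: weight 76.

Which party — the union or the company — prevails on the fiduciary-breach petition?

union

— Issue I —
Stage I.1 (union, clear and convincing evidence, weight is at least 71): (a) 81 ≥ 71 — meets.
  All elements met. The union retains the burden for Stage I.2.
Stage I.2 (union, clear and convincing evidence, weight is at least 71): (b) 73 ≥ 71 — meets; (c) net 85−10=75 ≥ 71 — meets.
  All elements met at the final stage.
Every stage carried; the union prevails on this issue.
— Issue II —
At Stage II.1 the union must meet a preponderance (weight exceeds 55): on (d) the weight is 77 less the opposing 17 gives net 60, which does exceed 55, so (d) meets the standard.
  All elements met. The burden passes to the company.
At Stage II.2 the company must meet a preponderance (weight exceeds 55): on (e) the weight is 57 less the opposing 2 gives net 55, which does not exceed 55, so (e) does not meet the standard.
  Not every element is met, so the company fails to carry Stage II.2.
The union prevails on this issue.
— Issue III —
Stage III.1 (union, a clear and cogent showing, weight is at least 74): (f) 76 ≥ 74 — meets; (g) net 83−1=82 ≥ 74 — meets.
  Stage III.1 is satisfied; the onus moves to the company.
Stage III.2 (company, the preponderance of the evidence, weight exceeds 52): (h) net 78−24=54 > 52 — meets; (i) net 56−2=54 > 52 — meets.
  Stage III.2 carried; the burden shifts to the union.
Stage III.3 (union, a clear and cogent showing, weight is at least 74): (j) net 99−14=85 ≥ 74 — meets; (k) 75 ≥ 74 — meets.
  The union carries the last stage.
With every stage satisfied, the union prevails on this issue.
Per-issue: Issue I → union; Issue II → union; Issue III → union. The union must prevail on every issue; overall, the union prevails.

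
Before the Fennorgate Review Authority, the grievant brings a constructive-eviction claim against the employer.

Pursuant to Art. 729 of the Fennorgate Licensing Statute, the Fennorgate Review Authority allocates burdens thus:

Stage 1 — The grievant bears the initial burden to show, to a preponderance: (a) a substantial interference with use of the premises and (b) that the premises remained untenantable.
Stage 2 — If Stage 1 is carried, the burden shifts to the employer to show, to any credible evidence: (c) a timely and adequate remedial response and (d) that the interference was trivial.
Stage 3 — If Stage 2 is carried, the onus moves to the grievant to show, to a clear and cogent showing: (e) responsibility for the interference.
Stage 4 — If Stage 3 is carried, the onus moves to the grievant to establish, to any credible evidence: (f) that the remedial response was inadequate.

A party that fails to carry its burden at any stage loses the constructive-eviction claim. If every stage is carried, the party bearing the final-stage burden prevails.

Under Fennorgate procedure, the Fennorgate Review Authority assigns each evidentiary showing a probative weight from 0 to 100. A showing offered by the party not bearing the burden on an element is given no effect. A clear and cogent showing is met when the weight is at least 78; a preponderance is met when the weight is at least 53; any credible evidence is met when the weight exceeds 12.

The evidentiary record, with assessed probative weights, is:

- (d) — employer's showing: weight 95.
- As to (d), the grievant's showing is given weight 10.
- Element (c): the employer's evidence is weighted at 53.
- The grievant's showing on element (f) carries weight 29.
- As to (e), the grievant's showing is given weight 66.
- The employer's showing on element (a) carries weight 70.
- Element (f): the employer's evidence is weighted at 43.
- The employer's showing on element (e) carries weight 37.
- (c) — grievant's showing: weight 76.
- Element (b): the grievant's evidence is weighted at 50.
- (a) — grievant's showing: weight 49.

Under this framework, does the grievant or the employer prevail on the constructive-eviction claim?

employer

Stage 1 — burden on grievant; standard: a preponderance (weight is at least 53).
    (a): 49 (employer's 70 disregarded) < 53 [not met]
    (b): 50 < 53 [not met]
  Stage 1 not carried; the grievant fails its burden.
So the employer prevails.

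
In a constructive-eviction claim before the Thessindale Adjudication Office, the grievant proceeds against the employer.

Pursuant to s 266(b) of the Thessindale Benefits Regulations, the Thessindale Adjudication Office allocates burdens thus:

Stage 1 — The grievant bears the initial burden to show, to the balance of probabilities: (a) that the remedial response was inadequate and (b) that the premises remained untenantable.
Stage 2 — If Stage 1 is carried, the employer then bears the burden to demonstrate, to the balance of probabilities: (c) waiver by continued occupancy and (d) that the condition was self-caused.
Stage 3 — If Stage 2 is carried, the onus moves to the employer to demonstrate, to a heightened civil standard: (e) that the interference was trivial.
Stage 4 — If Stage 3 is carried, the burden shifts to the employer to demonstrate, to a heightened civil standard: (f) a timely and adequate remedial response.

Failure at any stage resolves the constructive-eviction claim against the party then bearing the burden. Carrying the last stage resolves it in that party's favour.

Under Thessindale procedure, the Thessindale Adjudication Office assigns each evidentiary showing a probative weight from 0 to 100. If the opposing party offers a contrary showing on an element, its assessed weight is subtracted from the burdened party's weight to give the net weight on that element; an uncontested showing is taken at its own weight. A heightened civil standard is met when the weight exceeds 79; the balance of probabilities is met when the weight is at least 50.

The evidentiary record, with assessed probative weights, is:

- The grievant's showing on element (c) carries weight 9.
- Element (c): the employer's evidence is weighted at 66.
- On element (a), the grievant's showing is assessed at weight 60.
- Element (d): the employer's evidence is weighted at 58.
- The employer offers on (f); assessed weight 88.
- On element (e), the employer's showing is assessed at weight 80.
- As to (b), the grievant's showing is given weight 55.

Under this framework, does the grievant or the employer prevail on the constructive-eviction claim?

employer

Stage 1 — burden on grievant; standard: the balance of probabilities (weight is at least 50).
    (a): 60 ≥ 50 [met]
    (b): 55 ≥ 50 [met]
  Stage 1 is satisfied; the onus moves to the employer.
Stage 2 — burden on employer; standard: the balance of probabilities (weight is at least 50).
    (c): 66 − 9 = 57 ≥ 50 [met]
    (d): 58 ≥ 50 [met]
  Stage 2 is satisfied; the employer continues to bear the burden.
Stage 3 — burden on employer; standard: a heightened civil standard (weight exceeds 79).
    (e): 80 > 79 [met]
  All elements met. The employer retains the burden for Stage 4.
Stage 4 — burden on employer; standard: a heightened civil standard (weight exceeds 79).
    (f): 88 > 79 [met]
  All elements met at the final stage.
Every stage carried; the employer prevails.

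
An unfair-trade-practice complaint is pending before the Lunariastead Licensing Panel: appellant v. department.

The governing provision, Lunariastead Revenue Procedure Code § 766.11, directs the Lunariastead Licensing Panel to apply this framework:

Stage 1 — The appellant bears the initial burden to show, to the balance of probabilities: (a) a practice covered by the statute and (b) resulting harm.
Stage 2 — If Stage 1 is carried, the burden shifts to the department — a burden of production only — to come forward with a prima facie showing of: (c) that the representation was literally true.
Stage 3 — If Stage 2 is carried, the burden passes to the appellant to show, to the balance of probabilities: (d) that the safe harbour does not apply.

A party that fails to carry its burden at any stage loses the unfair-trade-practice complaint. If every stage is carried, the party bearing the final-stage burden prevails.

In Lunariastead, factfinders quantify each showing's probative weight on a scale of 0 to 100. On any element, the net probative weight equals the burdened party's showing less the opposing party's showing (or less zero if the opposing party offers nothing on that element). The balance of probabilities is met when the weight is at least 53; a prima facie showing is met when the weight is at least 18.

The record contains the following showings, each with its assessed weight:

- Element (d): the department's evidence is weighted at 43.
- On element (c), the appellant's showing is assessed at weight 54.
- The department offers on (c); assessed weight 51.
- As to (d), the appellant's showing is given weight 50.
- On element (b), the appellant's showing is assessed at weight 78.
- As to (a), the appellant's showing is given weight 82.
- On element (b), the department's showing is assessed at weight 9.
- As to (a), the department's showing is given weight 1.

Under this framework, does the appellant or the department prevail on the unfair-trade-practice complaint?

Stage 1 — burden on appellant; standard: the balance of probabilities (weight is at least 53).
    (a): 82 − 1 = 81 ≥ 53 [met]
    (b): 78 − 9 = 69 ≥ 53 [met]
  Stage 1 is satisfied; the onus moves to the department.
Stage 2 — burden on department; standard: a prima facie showing (weight is at least 18).
    (c): 51 − 54 = -3 < 18 [not met]
  Stage 2 not carried; the department fails its burden.
The analysis ends at Stage 2; the appellant prevails.

appellant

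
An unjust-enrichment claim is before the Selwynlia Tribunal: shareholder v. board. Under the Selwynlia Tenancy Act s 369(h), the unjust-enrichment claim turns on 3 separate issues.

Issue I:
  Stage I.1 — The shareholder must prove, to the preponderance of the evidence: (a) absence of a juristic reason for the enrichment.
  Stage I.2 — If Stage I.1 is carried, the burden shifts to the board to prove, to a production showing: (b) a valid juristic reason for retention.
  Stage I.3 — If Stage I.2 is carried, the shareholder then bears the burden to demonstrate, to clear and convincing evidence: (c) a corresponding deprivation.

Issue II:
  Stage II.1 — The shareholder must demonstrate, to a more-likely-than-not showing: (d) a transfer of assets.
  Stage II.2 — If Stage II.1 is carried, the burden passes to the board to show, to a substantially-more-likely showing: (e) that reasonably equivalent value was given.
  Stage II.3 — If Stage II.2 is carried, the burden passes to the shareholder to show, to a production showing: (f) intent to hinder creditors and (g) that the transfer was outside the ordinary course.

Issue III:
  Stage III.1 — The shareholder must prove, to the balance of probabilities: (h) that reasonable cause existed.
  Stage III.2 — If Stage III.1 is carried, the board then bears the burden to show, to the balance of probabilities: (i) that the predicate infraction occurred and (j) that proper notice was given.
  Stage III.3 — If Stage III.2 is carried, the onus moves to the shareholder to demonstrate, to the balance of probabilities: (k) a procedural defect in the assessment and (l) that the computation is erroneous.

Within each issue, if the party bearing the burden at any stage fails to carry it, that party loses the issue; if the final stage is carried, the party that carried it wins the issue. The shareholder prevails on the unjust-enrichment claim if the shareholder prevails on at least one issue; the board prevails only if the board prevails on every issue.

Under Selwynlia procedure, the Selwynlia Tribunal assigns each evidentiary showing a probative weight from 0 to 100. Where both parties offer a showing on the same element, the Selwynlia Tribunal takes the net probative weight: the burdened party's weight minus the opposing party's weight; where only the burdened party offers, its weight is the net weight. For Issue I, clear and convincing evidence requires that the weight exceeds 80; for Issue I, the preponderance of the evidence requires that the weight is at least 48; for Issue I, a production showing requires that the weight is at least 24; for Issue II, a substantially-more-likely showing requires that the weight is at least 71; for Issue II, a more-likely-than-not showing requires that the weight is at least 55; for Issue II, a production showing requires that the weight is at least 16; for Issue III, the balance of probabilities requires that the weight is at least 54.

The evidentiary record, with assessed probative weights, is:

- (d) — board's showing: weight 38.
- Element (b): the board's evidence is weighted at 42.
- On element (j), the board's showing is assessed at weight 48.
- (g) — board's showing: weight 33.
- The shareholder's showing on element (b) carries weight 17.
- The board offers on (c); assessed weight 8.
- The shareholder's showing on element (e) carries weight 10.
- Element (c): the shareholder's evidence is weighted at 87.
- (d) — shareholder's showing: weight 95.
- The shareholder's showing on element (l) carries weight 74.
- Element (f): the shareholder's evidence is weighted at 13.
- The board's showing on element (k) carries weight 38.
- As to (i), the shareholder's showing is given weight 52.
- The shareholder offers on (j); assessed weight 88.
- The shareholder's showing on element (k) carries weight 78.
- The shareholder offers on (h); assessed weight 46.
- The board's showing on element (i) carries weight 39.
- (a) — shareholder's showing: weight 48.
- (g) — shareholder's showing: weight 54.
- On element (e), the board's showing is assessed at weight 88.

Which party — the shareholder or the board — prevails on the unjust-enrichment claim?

— Issue I —
Stage I.1 (shareholder, the preponderance of the evidence, weight is at least 48): (a) 48 ≥ 48 — meets.
  The shareholder carries Stage I.1; the board now bears the burden.
Stage I.2 (board, a production showing, weight is at least 24): (b) net 42−17=25 ≥ 24 — meets.
  Stage I.2 is satisfied; the onus moves to the shareholder.
Stage I.3 (shareholder, clear and convincing evidence, weight exceeds 80): (c) net 87−8=79 ≤ 80 — fails.
  The shareholder does not carry Stage I.3.
The board prevails on this issue.
— Issue II —
Stage II.1 (shareholder, a more-likely-than-not showing, weight is at least 55): (d) net 95−38=57 ≥ 55 — meets.
  The shareholder carries Stage II.1; the board now bears the burden.
Stage II.2 (board, a substantially-more-likely showing, weight is at least 71): (e) net 88−10=78 ≥ 71 — meets.
  Stage II.2 is satisfied; the onus moves to the shareholder.
Stage II.3 (shareholder, a production showing, weight is at least 16): (f) 13 < 16 — fails; (g) net 54−33=21 ≥ 16 — meets.
  Not every element is met, so the shareholder fails to carry Stage II.3.
So the board prevails on this issue.
— Issue III —
Stage III.1 — burden on shareholder; standard: the balance of probabilities (weight is at least 54).
    (h): 46 < 54 [not met]
  The shareholder does not carry Stage III.1.
The analysis ends at Stage III.1; the board prevails on this issue.
Per-issue: Issue I → board; Issue II → board; Issue III → board. The shareholder must prevail on at least one issue; overall, the board prevails.

board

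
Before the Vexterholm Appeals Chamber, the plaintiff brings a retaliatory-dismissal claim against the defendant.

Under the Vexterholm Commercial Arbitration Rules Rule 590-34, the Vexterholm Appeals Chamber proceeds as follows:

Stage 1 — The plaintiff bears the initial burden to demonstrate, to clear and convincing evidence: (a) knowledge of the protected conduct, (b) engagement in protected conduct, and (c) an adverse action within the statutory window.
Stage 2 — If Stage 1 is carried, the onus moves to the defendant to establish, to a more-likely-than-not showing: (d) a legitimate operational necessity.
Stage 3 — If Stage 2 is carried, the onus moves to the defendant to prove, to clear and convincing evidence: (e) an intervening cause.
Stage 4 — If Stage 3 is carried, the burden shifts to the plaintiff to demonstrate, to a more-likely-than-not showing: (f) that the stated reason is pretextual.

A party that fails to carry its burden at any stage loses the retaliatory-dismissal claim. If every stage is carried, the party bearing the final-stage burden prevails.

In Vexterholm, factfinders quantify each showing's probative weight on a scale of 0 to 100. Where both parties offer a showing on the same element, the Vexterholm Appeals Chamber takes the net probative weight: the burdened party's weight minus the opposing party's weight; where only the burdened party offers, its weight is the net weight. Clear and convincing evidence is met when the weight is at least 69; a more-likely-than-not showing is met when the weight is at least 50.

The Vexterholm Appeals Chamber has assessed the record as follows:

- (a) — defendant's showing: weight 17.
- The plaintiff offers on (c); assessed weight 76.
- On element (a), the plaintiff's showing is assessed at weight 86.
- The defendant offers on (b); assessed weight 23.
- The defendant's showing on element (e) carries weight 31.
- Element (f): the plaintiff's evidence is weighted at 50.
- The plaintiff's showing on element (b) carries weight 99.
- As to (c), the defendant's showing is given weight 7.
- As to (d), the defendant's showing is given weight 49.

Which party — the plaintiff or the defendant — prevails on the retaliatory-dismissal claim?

plaintiff

Stage 1 — burden on plaintiff; standard: clear and convincing evidence (weight is at least 69).
    (a): 86 − 17 = 69 ≥ 69 [met]
    (b): 99 − 23 = 76 ≥ 69 [met]
    (c): 76 − 7 = 69 ≥ 69 [met]
  All elements met. The burden passes to the defendant.
Stage 2 — burden on defendant; standard: a more-likely-than-not showing (weight is at least 50).
    (d): 49 < 50 [not met]
  Not every element is met, so the defendant fails to carry Stage 2.
The analysis ends at Stage 2; the plaintiff prevails.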